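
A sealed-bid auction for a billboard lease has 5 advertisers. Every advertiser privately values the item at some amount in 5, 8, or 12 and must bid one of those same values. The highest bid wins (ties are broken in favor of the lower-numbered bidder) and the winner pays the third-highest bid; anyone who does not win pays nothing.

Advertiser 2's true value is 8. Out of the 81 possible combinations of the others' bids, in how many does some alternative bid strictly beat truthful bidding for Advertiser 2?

Others bid (5, 5, 5, 12): truth gives 0; bid 12 gives 3 > 0. Violating.
Others bid (5, 5, 12, 5): truth gives 0; bid 12 gives 3 > 0. Violating.
Others bid (5, 12, 5, 5): truth gives 0; bid 12 gives 3 > 0. Violating.
Others bid (8, 5, 5, 5): truth gives 0; bid 12 gives 3 > 0. Violating.
Others bid (5, 5, 5, 5): truth gives 3; no alternative beats it.
Others bid (5, 5, 5, 8): truth gives 3; no alternative beats it.
(Checking all 81 profiles: 4 have a profitable deviation, 77 do not.)

4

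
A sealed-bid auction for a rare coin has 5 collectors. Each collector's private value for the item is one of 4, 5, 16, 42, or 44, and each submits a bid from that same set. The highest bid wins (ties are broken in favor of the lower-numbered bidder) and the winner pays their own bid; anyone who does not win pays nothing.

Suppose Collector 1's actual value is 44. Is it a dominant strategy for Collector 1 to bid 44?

No

Consider the case where Collector 2 bids 4, Collector 3 bids 4, Collector 4 bids 4 and Collector 5 bids 4.
Truthful bid 44: wins, pays 44, utility 44 - 44 = 0.
Bid 4 instead: wins, pays 4, utility 44 - 4 = 40.
Since 40 > 0, bidding 4 is strictly better here, so truthful bidding is not dominant.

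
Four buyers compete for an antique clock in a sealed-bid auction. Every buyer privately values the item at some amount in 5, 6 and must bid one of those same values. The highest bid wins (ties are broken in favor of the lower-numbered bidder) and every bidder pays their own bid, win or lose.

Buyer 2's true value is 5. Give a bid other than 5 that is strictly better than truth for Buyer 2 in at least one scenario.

Suppose Buyer 1 bids 5, Buyer 3 bids 5 and Buyer 4 bids 5.
Bid 5: loses but pays 5, utility -5.
Bid 6: wins, pays 6, utility 5 - 6 = -1.
So bidding 6 beats truth here (-1 > -5).

6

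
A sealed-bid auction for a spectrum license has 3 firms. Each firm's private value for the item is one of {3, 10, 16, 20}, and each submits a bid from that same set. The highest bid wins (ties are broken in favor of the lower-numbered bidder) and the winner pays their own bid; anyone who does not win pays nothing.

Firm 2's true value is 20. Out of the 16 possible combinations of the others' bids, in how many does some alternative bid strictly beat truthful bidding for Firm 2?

Others bid (3, 3): truth gives 0; bid 10 gives 10 > 0. Violating.
Others bid (3, 10): truth gives 0; bid 10 gives 10 > 0. Violating.
Others bid (3, 16): truth gives 0; bid 16 gives 4 > 0. Violating.
Others bid (10, 3): truth gives 0; bid 16 gives 4 > 0. Violating.
Others bid (3, 20): truth gives 0; no alternative beats it.
Others bid (10, 20): truth gives 0; no alternative beats it.
(Checking all 16 profiles: 6 have a profitable deviation, 10 do not.)

6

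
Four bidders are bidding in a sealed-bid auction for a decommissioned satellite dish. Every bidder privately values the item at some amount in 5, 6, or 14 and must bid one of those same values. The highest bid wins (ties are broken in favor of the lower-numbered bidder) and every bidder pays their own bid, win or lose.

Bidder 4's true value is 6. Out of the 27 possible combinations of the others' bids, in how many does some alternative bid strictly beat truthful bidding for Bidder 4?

Others bid (5, 5, 6): truth gives -6; bid 5 gives -5 > -6. Violating.
Others bid (5, 5, 14): truth gives -6; bid 5 gives -5 > -6. Violating.
Others bid (5, 6, 5): truth gives -6; bid 5 gives -5 > -6. Violating.
Others bid (5, 6, 6): truth gives -6; bid 5 gives -5 > -6. Violating.
Others bid (5, 5, 5): truth gives 0; no alternative beats it.
(Checking all 27 profiles: 26 have a profitable deviation, 1 does not.)

26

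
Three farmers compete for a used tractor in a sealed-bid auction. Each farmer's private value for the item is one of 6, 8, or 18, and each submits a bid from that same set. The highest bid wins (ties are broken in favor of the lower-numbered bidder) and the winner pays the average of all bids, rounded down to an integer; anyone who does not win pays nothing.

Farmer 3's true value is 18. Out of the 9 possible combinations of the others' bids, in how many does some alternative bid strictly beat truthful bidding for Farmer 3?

Others bid (6, 6): truth gives 8; bid 8 gives 12 > 8. Violating.
Others bid (6, 8): truth gives 8; no alternative beats it.
Others bid (6, 18): truth gives 0; no alternative beats it.
(Checking all 9 profiles: 1 has a profitable deviation, 8 do not.)

1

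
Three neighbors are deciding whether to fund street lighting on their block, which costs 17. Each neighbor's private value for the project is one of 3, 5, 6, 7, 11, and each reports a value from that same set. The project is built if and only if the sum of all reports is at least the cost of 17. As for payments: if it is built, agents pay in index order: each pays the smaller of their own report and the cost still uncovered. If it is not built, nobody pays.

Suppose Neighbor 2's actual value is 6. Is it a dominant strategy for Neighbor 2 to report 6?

No

Consider the case where Neighbor 1 reports 3 and Neighbor 3 reports 11.
Truthful report 6: project built, pays 6, utility 6 - 6 = 0.
Report 3 instead: project built, pays 3, utility 6 - 3 = 3.
Since 3 > 0, reporting 3 is strictly better here, so truthful reporting is not dominant.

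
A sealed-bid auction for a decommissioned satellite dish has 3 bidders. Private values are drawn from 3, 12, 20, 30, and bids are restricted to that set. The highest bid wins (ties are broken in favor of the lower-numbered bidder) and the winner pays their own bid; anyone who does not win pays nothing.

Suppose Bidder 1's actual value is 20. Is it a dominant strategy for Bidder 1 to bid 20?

Consider the case where Bidder 2 bids 3 and Bidder 3 bids 3.
Truthful bid 20: wins, pays 20, utility 20 - 20 = 0.
Bid 3 instead: wins, pays 3, utility 20 - 3 = 17.
Since 17 > 0, bidding 3 is strictly better here, so truthful bidding is not dominant.

No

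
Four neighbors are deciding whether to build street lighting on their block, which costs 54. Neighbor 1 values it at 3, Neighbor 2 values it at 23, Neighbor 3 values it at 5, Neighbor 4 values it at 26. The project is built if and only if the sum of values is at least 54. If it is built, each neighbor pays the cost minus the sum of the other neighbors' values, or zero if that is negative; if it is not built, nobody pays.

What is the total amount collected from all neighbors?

45

Total value 57 ≥ cost 54, so it is built.
Neighbor 1: others sum to 54; max(0, 54 - 54) = 0.
Neighbor 2: others sum to 34; max(0, 54 - 34) = 20.
Neighbor 3: others sum to 52; max(0, 54 - 52) = 2.
Neighbor 4: others sum to 31; max(0, 54 - 31) = 23.
Total collected = 0 + 20 + 2 + 23 = 45.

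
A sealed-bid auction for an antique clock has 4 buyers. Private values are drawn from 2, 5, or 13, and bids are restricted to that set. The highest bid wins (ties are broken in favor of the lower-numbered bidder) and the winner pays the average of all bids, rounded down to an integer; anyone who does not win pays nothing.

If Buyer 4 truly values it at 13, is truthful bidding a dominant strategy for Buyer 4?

Consider the case where Buyer 1 bids 2, Buyer 2 bids 2 and Buyer 3 bids 2.
Truthful bid 13: wins, pays 4, utility 13 - 4 = 9.
Bid 5 instead: wins, pays 2, utility 13 - 2 = 11.
Since 11 > 9, bidding 5 is strictly better here, so truthful bidding is not dominant.

No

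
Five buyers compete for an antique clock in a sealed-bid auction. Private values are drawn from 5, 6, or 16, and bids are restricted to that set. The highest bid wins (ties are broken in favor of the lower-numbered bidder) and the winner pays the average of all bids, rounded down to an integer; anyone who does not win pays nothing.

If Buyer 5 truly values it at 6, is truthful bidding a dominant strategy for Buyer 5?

Check each profile of the others' bids and compare truth against every alternative bid.
Others bid (5, 5, 5, 5): truth gives 1, best alternative gives 0.
Others bid (5, 5, 5, 6): truth gives 0, best alternative gives 0.
Others bid (5, 5, 5, 16): truth gives 0, best alternative gives 0.
Others bid (5, 5, 6, 5): truth gives 0, best alternative gives 0.
Others bid (5, 5, 6, 6): truth gives 0, best alternative gives 0.
Others bid (5, 5, 6, 16): truth gives 0, best alternative gives 0.
(Remaining 75 profiles checked similarly; truth is weakly best in each.)
In every case the truthful bid is at least as good as any alternative, so it is a dominant strategy.

Yes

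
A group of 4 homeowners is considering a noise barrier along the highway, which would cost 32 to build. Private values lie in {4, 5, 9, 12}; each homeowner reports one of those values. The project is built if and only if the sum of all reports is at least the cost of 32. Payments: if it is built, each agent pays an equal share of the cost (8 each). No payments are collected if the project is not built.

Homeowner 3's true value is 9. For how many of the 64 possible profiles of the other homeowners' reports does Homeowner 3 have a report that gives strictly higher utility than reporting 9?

Others report (4, 4, 12): truth gives 0; report 12 gives 1 > 0. Violating.
Others report (4, 5, 12): truth gives 0; report 12 gives 1 > 0. Violating.
Others report (4, 9, 9): truth gives 0; report 12 gives 1 > 0. Violating.
Others report (4, 12, 4): truth gives 0; report 12 gives 1 > 0. Violating.
Others report (4, 4, 4): truth gives 0; no alternative beats it.
Others report (4, 4, 5): truth gives 0; no alternative beats it.
(Checking all 64 profiles: 15 have a profitable deviation, 49 do not.)

15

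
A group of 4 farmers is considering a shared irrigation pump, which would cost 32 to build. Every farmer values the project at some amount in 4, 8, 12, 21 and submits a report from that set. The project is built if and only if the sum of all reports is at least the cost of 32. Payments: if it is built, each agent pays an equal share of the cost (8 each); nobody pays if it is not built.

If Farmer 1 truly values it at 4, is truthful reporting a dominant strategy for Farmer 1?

Yes

Check each profile of the others' reports and compare truth against every alternative report.
Others report (4, 8, 12): truth gives 0, best alternative gives -4.
Others report (4, 12, 8): truth gives 0, best alternative gives -4.
Others report (8, 4, 12): truth gives 0, best alternative gives -4.
Others report (8, 8, 8): truth gives 0, best alternative gives -4.
Others report (8, 12, 4): truth gives 0, best alternative gives -4.
Others report (12, 4, 8): truth gives 0, best alternative gives -4.
(Remaining 58 profiles checked similarly; truth is weakly best in each.)
In every case the truthful report is at least as good as any alternative, so it is a dominant strategy.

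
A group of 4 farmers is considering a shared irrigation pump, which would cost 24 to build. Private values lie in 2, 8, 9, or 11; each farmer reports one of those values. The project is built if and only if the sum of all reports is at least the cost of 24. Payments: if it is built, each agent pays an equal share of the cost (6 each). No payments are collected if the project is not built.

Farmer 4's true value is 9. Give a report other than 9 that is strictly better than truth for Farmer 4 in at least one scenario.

Suppose Farmer 1 reports 2, Farmer 2 reports 2 and Farmer 3 reports 9.
Report 9: project not built, utility 0.
Report 11: project built, pays 6, utility 9 - 6 = 3.
So reporting 11 beats truth here (3 > 0).

11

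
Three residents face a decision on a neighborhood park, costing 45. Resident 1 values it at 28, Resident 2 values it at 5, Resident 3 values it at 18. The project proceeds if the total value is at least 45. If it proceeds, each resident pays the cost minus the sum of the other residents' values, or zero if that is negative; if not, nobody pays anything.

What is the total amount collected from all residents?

Total value 51 ≥ cost 45, so it is built.
Resident 1: others sum to 23; max(0, 45 - 23) = 22.
Resident 2: others sum to 46; max(0, 45 - 46) = 0.
Resident 3: others sum to 33; max(0, 45 - 33) = 12.
Total collected = 22 + 0 + 12 = 34.

34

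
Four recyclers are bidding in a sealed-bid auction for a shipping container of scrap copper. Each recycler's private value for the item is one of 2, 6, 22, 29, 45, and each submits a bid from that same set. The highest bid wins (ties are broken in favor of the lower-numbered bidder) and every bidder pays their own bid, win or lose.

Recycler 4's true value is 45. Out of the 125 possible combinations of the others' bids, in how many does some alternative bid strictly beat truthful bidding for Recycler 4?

Others bid (2, 2, 2): truth gives 0; bid 6 gives 39 > 0. Violating.
Others bid (2, 2, 6): truth gives 0; bid 22 gives 23 > 0. Violating.
Others bid (2, 2, 22): truth gives 0; bid 29 gives 16 > 0. Violating.
Others bid (2, 2, 45): truth gives -45; bid 2 gives -2 > -45. Violating.
Others bid (2, 2, 29): truth gives 0; no alternative beats it.
Others bid (2, 6, 29): truth gives 0; no alternative beats it.
(Checking all 125 profiles: 88 have a profitable deviation, 37 do not.)

88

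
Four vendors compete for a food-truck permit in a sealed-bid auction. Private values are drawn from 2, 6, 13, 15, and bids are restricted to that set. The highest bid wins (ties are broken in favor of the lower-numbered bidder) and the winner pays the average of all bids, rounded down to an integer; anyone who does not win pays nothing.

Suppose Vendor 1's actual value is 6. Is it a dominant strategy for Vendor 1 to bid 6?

Consider the case where Vendor 2 bids 2, Vendor 3 bids 2 and Vendor 4 bids 2.
Truthful bid 6: wins, pays 3, utility 6 - 3 = 3.
Bid 2 instead: wins, pays 2, utility 6 - 2 = 4.
Since 4 > 3, bidding 2 is strictly better here, so truthful bidding is not dominant.

No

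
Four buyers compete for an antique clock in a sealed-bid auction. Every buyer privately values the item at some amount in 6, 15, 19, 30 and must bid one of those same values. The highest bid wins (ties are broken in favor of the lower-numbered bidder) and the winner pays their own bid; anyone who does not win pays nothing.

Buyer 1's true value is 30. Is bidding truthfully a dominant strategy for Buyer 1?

No

Consider the case where Buyer 2 bids 6, Buyer 3 bids 6 and Buyer 4 bids 6.
Truthful bid 30: wins, pays 30, utility 30 - 30 = 0.
Bid 6 instead: wins, pays 6, utility 30 - 6 = 24.
Since 24 > 0, bidding 6 is strictly better here, so truthful bidding is not dominant.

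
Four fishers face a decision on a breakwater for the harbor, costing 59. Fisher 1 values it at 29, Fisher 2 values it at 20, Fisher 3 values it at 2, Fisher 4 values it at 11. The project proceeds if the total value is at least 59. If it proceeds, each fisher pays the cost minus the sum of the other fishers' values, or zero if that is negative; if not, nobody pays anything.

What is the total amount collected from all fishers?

51

Total value 62 ≥ cost 59, so it is built.
Fisher 1: others sum to 33; max(0, 59 - 33) = 26.
Fisher 2: others sum to 42; max(0, 59 - 42) = 17.
Fisher 3: others sum to 60; max(0, 59 - 60) = 0.
Fisher 4: others sum to 51; max(0, 59 - 51) = 8.
Total collected = 26 + 17 + 0 + 8 = 51.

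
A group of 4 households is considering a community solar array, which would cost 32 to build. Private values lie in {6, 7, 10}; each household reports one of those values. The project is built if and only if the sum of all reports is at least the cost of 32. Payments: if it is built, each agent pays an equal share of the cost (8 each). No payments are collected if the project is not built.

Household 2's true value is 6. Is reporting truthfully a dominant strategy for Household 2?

Yes

Check each profile of the others' reports and compare truth against every alternative report.
Others report (6, 10, 10): truth gives -2, best alternative gives -2.
Others report (7, 10, 10): truth gives -2, best alternative gives -2.
Others report (10, 6, 10): truth gives -2, best alternative gives -2.
Others report (10, 7, 10): truth gives -2, best alternative gives -2.
Others report (10, 10, 6): truth gives -2, best alternative gives -2.
Others report (10, 10, 7): truth gives -2, best alternative gives -2.
(Remaining 21 profiles checked similarly; truth is weakly best in each.)
In every case the truthful report is at least as good as any alternative, so it is a dominant strategy.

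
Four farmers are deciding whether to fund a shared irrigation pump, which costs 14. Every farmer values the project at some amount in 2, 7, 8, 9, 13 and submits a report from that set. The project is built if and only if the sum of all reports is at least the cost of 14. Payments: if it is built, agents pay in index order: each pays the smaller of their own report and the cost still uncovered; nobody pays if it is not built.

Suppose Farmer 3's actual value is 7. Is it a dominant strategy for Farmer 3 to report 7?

No

Consider the case where Farmer 1 reports 2, Farmer 2 reports 2 and Farmer 4 reports 8.
Truthful report 7: project built, pays 7, utility 7 - 7 = 0.
Report 2 instead: project built, pays 2, utility 7 - 2 = 5.
Since 5 > 0, reporting 2 is strictly better here, so truthful reporting is not dominant.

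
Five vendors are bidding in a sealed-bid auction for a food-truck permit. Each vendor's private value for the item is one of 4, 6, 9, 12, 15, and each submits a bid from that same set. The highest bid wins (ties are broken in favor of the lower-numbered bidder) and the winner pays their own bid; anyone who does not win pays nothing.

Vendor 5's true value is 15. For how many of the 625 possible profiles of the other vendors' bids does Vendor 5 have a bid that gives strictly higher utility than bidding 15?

81

Others bid (4, 4, 4, 4): truth gives 0; bid 6 gives 9 > 0. Violating.
Others bid (4, 4, 4, 6): truth gives 0; bid 9 gives 6 > 0. Violating.
Others bid (4, 4, 4, 9): truth gives 0; bid 12 gives 3 > 0. Violating.
Others bid (4, 4, 6, 4): truth gives 0; bid 9 gives 6 > 0. Violating.
Others bid (4, 4, 4, 12): truth gives 0; no alternative beats it.
Others bid (4, 4, 4, 15): truth gives 0; no alternative beats it.
(Checking all 625 profiles: 81 have a profitable deviation, 544 do not.)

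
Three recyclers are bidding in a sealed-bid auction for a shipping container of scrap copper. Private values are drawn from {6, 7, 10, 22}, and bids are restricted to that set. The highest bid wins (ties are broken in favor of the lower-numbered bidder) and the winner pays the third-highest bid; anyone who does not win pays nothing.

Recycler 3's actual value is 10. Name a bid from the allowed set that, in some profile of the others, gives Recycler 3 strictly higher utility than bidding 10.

22

Suppose Recycler 1 bids 6 and Recycler 2 bids 10.
Bid 10: loses, pays 0, utility 0.
Bid 22: wins, pays 6, utility 10 - 6 = 4.
So bidding 22 beats truth here (4 > 0).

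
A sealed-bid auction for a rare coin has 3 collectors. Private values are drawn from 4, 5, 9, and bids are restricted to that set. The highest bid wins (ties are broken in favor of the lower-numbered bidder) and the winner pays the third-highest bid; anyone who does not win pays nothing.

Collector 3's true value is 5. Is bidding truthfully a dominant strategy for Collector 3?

No

Consider the case where Collector 1 bids 4 and Collector 2 bids 5.
Truthful bid 5: loses, pays 0, utility 0.
Bid 9 instead: wins, pays 4, utility 5 - 4 = 1.
Since 1 > 0, bidding 9 is strictly better here, so truthful bidding is not dominant.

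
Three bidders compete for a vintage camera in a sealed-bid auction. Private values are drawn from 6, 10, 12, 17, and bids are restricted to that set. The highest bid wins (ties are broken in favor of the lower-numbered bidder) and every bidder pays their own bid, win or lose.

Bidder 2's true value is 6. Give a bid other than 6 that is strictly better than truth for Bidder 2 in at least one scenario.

10

Suppose Bidder 1 bids 6 and Bidder 3 bids 6.
Bid 6: loses but pays 6, utility -6.
Bid 10: wins, pays 10, utility 6 - 10 = -4.
So bidding 10 beats truth here (-4 > -6).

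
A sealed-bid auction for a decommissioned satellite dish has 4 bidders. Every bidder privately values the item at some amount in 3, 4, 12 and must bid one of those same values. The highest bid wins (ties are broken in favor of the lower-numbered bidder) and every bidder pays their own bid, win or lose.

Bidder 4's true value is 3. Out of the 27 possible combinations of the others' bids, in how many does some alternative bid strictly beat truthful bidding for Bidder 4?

Others bid (3, 3, 3): truth gives -3; bid 4 gives -1 > -3. Violating.
Others bid (3, 3, 4): truth gives -3; no alternative beats it.
Others bid (3, 3, 12): truth gives -3; no alternative beats it.
(Checking all 27 profiles: 1 has a profitable deviation, 26 do not.)

1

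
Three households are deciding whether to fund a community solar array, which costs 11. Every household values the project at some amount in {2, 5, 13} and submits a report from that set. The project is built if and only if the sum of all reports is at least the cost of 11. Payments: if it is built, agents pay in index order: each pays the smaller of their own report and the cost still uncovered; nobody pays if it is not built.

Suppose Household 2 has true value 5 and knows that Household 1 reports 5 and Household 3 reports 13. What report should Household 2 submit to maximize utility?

2

Report 2: project built, pays 2, utility 5 - 2 = 3.
Report 5: project built, pays 5, utility 5 - 5 = 0.
Report 13: project built, pays 6, utility 5 - 6 = -1.
The best choice is 2 with utility 3.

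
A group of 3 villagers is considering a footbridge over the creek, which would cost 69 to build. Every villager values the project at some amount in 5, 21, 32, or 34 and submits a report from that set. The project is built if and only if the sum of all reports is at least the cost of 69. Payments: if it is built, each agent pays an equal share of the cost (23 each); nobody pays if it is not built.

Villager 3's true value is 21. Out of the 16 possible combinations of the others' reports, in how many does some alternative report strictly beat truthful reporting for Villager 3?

Others report (21, 32): truth gives -2; report 5 gives 0 > -2. Violating.
Others report (21, 34): truth gives -2; report 5 gives 0 > -2. Violating.
Others report (32, 21): truth gives -2; report 5 gives 0 > -2. Violating.
Others report (34, 21): truth gives -2; report 5 gives 0 > -2. Violating.
Others report (5, 5): truth gives 0; no alternative beats it.
Others report (5, 21): truth gives 0; no alternative beats it.
(Checking all 16 profiles: 4 have a profitable deviation, 12 do not.)

4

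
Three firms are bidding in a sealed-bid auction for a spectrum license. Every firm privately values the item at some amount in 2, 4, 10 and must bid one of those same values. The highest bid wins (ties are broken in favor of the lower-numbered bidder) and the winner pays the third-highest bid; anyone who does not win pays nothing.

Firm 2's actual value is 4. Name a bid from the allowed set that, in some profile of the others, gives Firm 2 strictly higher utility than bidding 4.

10

Suppose Firm 1 bids 2 and Firm 3 bids 10.
Bid 4: loses, pays 0, utility 0.
Bid 10: wins, pays 2, utility 4 - 2 = 2.
So bidding 10 beats truth here (2 > 0).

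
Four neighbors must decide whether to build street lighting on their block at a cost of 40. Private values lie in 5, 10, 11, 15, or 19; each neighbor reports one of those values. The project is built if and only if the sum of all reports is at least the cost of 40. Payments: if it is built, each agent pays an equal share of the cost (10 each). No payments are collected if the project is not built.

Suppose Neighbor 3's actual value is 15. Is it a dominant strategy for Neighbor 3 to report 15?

No

Consider the case where Neighbor 1 reports 5, Neighbor 2 reports 5 and Neighbor 4 reports 11.
Truthful report 15: project not built, utility 0.
Report 19 instead: project built, pays 10, utility 15 - 10 = 5.
Since 5 > 0, reporting 19 is strictly better here, so truthful reporting is not dominant.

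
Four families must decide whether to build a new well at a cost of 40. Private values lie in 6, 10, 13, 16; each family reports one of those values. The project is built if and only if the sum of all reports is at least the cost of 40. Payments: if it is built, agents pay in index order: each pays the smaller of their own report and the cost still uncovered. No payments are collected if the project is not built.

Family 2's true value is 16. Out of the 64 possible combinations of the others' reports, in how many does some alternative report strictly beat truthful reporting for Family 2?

54

Others report (6, 6, 16): truth gives 0; report 13 gives 3 > 0. Violating.
Others report (6, 10, 13): truth gives 0; report 13 gives 3 > 0. Violating.
Others report (6, 10, 16): truth gives 0; report 10 gives 6 > 0. Violating.
Others report (6, 13, 10): truth gives 0; report 13 gives 3 > 0. Violating.
Others report (6, 6, 6): truth gives 0; no alternative beats it.
Others report (6, 6, 10): truth gives 0; no alternative beats it.
(Checking all 64 profiles: 54 have a profitable deviation, 10 do not.)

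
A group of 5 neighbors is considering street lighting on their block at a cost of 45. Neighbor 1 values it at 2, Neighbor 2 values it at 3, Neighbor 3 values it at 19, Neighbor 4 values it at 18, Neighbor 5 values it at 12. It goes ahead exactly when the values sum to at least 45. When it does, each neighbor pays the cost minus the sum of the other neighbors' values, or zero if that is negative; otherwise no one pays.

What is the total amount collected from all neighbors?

Total value 54 ≥ cost 45, so it is built.
Neighbor 1: others sum to 52; max(0, 45 - 52) = 0.
Neighbor 2: others sum to 51; max(0, 45 - 51) = 0.
Neighbor 3: others sum to 35; max(0, 45 - 35) = 10.
Neighbor 4: others sum to 36; max(0, 45 - 36) = 9.
Neighbor 5: others sum to 42; max(0, 45 - 42) = 3.
Total collected = 0 + 0 + 10 + 9 + 3 = 22.

22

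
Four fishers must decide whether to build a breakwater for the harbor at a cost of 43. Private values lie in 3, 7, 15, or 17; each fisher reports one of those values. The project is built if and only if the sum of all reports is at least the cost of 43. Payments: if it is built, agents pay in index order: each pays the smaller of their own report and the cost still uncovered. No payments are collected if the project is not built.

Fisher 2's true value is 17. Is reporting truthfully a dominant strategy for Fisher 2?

Consider the case where Fisher 1 reports 3, Fisher 3 reports 15 and Fisher 4 reports 15.
Truthful report 17: project built, pays 17, utility 17 - 17 = 0.
Report 15 instead: project built, pays 15, utility 17 - 15 = 2.
Since 2 > 0, reporting 15 is strictly better here, so truthful reporting is not dominant.

No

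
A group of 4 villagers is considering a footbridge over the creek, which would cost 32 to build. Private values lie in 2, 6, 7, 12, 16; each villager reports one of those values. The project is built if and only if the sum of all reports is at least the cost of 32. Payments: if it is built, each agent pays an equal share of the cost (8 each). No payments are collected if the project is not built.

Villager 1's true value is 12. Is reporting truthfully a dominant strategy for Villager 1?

Consider the case where Villager 2 reports 2, Villager 3 reports 2 and Villager 4 reports 12.
Truthful report 12: project not built, utility 0.
Report 16 instead: project built, pays 8, utility 12 - 8 = 4.
Since 4 > 0, reporting 16 is strictly better here, so truthful reporting is not dominant.

No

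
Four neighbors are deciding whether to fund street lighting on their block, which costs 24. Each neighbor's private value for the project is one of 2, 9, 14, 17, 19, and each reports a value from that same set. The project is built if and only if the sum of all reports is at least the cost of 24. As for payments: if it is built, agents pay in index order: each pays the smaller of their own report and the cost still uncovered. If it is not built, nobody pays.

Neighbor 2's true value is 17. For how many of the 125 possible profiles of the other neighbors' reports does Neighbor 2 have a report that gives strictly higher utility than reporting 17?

Others report (2, 2, 9): truth gives 0; report 14 gives 3 > 0. Violating.
Others report (2, 2, 14): truth gives 0; report 9 gives 8 > 0. Violating.
Others report (2, 2, 17): truth gives 0; report 9 gives 8 > 0. Violating.
Others report (2, 2, 19): truth gives 0; report 2 gives 15 > 0. Violating.
Others report (2, 2, 2): truth gives 0; no alternative beats it.
Others report (17, 2, 2): truth gives 10; no alternative beats it.
(Checking all 125 profiles: 123 have a profitable deviation, 2 do not.)

123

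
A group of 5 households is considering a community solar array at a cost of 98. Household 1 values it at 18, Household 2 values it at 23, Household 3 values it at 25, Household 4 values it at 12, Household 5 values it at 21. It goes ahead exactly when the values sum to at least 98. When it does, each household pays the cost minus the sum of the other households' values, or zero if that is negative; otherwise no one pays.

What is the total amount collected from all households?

94

Total value 99 ≥ cost 98, so it is built.
Household 1: others sum to 81; max(0, 98 - 81) = 17.
Household 2: others sum to 76; max(0, 98 - 76) = 22.
Household 3: others sum to 74; max(0, 98 - 74) = 24.
Household 4: others sum to 87; max(0, 98 - 87) = 11.
Household 5: others sum to 78; max(0, 98 - 78) = 20.
Total collected = 17 + 22 + 24 + 11 + 20 = 94.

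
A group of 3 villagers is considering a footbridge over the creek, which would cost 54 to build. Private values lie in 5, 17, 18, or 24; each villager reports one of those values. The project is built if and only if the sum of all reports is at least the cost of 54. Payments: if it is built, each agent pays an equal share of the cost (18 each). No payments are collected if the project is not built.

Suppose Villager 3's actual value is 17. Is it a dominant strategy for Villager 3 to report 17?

Consider the case where Villager 1 reports 17 and Villager 2 reports 24.
Truthful report 17: project built, pays 18, utility 17 - 18 = -1.
Report 5 instead: project not built, utility 0.
Since 0 > -1, reporting 5 is strictly better here, so truthful reporting is not dominant.

No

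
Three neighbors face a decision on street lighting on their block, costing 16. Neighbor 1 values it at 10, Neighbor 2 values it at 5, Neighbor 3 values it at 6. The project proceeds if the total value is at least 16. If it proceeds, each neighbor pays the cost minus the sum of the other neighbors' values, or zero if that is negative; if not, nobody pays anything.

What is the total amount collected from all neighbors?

6

Total value 21 ≥ cost 16, so it is built.
Neighbor 1: others sum to 11; max(0, 16 - 11) = 5.
Neighbor 2: others sum to 16; max(0, 16 - 16) = 0.
Neighbor 3: others sum to 15; max(0, 16 - 15) = 1.
Total collected = 5 + 0 + 1 = 6.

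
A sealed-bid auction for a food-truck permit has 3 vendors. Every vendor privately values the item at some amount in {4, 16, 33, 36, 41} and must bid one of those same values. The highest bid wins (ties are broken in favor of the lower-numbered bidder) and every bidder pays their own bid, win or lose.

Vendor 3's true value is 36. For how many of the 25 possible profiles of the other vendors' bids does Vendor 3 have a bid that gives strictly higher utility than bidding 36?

Others bid (4, 4): truth gives 0; bid 16 gives 20 > 0. Violating.
Others bid (4, 16): truth gives 0; bid 33 gives 3 > 0. Violating.
Others bid (4, 36): truth gives -36; bid 4 gives -4 > -36. Violating.
Others bid (4, 41): truth gives -36; bid 4 gives -4 > -36. Violating.
Others bid (4, 33): truth gives 0; no alternative beats it.
Others bid (16, 33): truth gives 0; no alternative beats it.
(Checking all 25 profiles: 20 have a profitable deviation, 5 do not.)

20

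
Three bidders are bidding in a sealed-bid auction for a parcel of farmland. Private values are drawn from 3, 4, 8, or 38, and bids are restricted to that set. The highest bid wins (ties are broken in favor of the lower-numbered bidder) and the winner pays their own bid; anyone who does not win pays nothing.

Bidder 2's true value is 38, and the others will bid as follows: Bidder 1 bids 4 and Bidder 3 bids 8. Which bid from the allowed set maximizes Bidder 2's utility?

Bid 3: loses, pays 0, utility 0.
Bid 4: loses, pays 0, utility 0.
Bid 8: wins, pays 8, utility 38 - 8 = 30.
Bid 38: wins, pays 38, utility 38 - 38 = 0.
The best choice is 8 with utility 30.

8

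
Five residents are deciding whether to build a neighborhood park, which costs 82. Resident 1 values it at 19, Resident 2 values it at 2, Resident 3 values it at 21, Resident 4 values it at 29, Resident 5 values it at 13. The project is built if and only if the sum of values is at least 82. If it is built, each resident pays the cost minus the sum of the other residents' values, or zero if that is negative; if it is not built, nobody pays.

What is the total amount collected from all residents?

Total value 84 ≥ cost 82, so it is built.
Resident 1: others sum to 65; max(0, 82 - 65) = 17.
Resident 2: others sum to 82; max(0, 82 - 82) = 0.
Resident 3: others sum to 63; max(0, 82 - 63) = 19.
Resident 4: others sum to 55; max(0, 82 - 55) = 27.
Resident 5: others sum to 71; max(0, 82 - 71) = 11.
Total collected = 17 + 0 + 19 + 27 + 11 = 74.

74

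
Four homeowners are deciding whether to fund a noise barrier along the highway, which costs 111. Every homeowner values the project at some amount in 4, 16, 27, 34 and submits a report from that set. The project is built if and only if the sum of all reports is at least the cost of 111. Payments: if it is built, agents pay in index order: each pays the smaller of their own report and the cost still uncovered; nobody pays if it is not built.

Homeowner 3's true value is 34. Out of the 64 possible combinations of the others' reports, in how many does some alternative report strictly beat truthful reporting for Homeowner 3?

Others report (16, 34, 34): truth gives 0; report 27 gives 7 > 0. Violating.
Others report (27, 27, 34): truth gives 0; report 27 gives 7 > 0. Violating.
Others report (27, 34, 27): truth gives 0; report 27 gives 7 > 0. Violating.
Others report (27, 34, 34): truth gives 0; report 16 gives 18 > 0. Violating.
Others report (4, 4, 4): truth gives 0; no alternative beats it.
Others report (4, 4, 16): truth gives 0; no alternative beats it.
(Checking all 64 profiles: 10 have a profitable deviation, 54 do not.)

10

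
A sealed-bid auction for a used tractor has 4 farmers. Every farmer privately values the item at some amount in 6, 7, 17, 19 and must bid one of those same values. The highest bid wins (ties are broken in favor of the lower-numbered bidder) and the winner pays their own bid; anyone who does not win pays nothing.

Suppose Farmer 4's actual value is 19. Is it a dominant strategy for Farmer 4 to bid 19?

Consider the case where Farmer 1 bids 6, Farmer 2 bids 6 and Farmer 3 bids 6.
Truthful bid 19: wins, pays 19, utility 19 - 19 = 0.
Bid 7 instead: wins, pays 7, utility 19 - 7 = 12.
Since 12 > 0, bidding 7 is strictly better here, so truthful bidding is not dominant.

No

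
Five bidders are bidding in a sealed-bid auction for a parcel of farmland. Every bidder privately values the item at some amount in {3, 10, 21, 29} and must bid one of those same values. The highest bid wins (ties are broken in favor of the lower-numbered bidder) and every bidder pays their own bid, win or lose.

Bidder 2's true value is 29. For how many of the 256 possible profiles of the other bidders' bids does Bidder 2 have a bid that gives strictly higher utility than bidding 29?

Others bid (3, 3, 3, 3): truth gives 0; bid 10 gives 19 > 0. Violating.
Others bid (3, 3, 3, 10): truth gives 0; bid 10 gives 19 > 0. Violating.
Others bid (3, 3, 3, 21): truth gives 0; bid 21 gives 8 > 0. Violating.
Others bid (3, 3, 10, 3): truth gives 0; bid 10 gives 19 > 0. Violating.
Others bid (3, 3, 3, 29): truth gives 0; no alternative beats it.
Others bid (3, 3, 10, 29): truth gives 0; no alternative beats it.
(Checking all 256 profiles: 118 have a profitable deviation, 138 do not.)

118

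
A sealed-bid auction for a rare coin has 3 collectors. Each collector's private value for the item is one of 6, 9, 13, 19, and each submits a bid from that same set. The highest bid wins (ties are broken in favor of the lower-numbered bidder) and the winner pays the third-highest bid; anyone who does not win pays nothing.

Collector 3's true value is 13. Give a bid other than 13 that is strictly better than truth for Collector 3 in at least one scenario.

Suppose Collector 1 bids 6 and Collector 2 bids 13.
Bid 13: loses, pays 0, utility 0.
Bid 19: wins, pays 6, utility 13 - 6 = 7.
So bidding 19 beats truth here (7 > 0).

19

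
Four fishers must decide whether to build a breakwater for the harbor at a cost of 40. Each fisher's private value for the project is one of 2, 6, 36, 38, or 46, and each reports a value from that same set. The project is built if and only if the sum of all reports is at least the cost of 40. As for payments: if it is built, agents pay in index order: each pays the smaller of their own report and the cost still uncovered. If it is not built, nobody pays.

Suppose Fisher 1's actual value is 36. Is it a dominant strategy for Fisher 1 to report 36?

Consider the case where Fisher 2 reports 2, Fisher 3 reports 2 and Fisher 4 reports 36.
Truthful report 36: project built, pays 36, utility 36 - 36 = 0.
Report 2 instead: project built, pays 2, utility 36 - 2 = 34.
Since 34 > 0, reporting 2 is strictly better here, so truthful reporting is not dominant.

No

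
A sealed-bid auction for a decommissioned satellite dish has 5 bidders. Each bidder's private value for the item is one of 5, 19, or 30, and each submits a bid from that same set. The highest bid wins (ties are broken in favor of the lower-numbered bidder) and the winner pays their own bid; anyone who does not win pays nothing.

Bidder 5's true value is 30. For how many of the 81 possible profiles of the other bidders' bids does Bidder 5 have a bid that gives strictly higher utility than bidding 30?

Others bid (5, 5, 5, 5): truth gives 0; bid 19 gives 11 > 0. Violating.
Others bid (5, 5, 5, 19): truth gives 0; no alternative beats it.
Others bid (5, 5, 5, 30): truth gives 0; no alternative beats it.
(Checking all 81 profiles: 1 has a profitable deviation, 80 do not.)

1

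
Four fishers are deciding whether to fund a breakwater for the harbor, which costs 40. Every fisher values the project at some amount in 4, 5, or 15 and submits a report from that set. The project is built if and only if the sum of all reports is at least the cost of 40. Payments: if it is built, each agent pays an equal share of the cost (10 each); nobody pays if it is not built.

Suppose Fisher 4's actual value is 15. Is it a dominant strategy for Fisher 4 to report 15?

Check each profile of the others' reports and compare truth against every alternative report.
Others report (4, 15, 15): truth gives 5, best alternative gives 0.
Others report (5, 5, 15): truth gives 5, best alternative gives 0.
Others report (5, 15, 5): truth gives 5, best alternative gives 0.
Others report (15, 4, 15): truth gives 5, best alternative gives 0.
Others report (15, 5, 5): truth gives 5, best alternative gives 0.
Others report (15, 15, 4): truth gives 5, best alternative gives 0.
(Remaining 21 profiles checked similarly; truth is weakly best in each.)
In every case the truthful report is at least as good as any alternative, so it is a dominant strategy.

Yes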